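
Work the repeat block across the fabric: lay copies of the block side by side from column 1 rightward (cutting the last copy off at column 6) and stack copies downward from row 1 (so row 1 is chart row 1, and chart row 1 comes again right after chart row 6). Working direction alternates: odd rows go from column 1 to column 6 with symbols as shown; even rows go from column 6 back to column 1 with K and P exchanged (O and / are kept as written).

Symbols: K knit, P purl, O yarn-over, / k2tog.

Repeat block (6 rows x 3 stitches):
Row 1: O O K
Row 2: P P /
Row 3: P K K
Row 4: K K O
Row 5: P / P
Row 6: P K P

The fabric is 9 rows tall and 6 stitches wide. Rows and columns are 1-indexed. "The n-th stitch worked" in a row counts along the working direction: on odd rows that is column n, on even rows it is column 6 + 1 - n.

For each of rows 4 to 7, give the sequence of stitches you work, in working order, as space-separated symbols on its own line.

Row 4: chart row 4, WS - tiled (columns 1-6): K K O K K O; work from column 6 back to 1 with K<->P swapped.
Row 5: chart row 5, RS - tile across columns 1-6 and work as-is.
Row 6: chart row 6, WS - tiled (columns 1-6): P K P P K P; work from column 6 back to 1 with K<->P swapped.
Row 7: chart row 1, RS - tile across columns 1-6 and work as-is.

Result:
O P P O P P
P / P P / P
K P K K P K
O O K O O K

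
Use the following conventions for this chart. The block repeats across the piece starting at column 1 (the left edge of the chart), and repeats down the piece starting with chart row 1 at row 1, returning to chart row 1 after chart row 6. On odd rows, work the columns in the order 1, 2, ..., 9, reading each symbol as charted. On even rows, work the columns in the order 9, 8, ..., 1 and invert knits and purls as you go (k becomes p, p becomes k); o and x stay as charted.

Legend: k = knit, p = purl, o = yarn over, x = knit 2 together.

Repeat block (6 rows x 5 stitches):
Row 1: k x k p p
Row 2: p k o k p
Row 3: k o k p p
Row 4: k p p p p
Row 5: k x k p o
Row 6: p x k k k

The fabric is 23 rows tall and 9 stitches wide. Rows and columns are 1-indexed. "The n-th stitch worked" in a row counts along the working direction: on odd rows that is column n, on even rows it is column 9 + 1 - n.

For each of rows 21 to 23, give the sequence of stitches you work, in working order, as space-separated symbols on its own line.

Row 21: chart row 3, RS - tile across columns 1-9 and work as-is.
Row 22: chart row 4, WS - tiled (columns 1-9): k p p p p k p p p; work from column 9 back to 1 with k<->p swapped.
Row 23: chart row 5, RS - tile across columns 1-9 and work as-is.

== ROWS AS WORKED ==
k o k p p k o k p
k k k p k k k k p
k x k p o k x k p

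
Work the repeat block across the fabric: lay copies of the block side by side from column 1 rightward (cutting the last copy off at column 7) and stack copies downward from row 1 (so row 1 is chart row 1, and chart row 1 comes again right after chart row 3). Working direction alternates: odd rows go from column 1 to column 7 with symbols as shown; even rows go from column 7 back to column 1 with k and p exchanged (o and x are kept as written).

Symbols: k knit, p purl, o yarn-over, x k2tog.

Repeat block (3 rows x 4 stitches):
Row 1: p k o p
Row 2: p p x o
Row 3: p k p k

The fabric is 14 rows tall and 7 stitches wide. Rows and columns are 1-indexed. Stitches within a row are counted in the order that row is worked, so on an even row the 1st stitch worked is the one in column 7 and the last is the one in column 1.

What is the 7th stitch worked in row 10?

For row 10: chart row = ((10-1) mod 3) + 1 = 1; this is a WS (even) row.
Chart row 1 tiled across columns 1-7: p k o p p k o
Wrong side: read the tiled row from column 7 down to 1 and exchange k with p (leave o, x).
Row 10 as worked: o p k k o p k
Stitch 7 in working order -> k

== STITCH ==
k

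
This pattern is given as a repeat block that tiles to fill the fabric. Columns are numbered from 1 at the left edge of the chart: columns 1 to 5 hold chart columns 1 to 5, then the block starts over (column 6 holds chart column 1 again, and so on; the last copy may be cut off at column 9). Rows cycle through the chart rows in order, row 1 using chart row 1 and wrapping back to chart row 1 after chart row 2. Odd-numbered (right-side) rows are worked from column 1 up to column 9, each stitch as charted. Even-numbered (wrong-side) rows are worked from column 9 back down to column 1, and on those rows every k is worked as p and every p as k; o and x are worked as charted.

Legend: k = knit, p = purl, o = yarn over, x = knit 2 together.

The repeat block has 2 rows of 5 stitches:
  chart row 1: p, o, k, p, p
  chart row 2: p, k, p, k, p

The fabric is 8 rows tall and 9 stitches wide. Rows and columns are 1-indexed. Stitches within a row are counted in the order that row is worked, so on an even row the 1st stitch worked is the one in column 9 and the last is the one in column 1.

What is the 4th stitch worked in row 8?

For row 8: chart row = ((8-1) mod 2) + 1 = 2; this is a WS (even) row.
Chart row 2 tiled across columns 1-9: p k p k p p k p k
Wrong side: read the tiled row from column 9 down to 1 and exchange k with p (leave o, x).
Row 8 as worked: p k p k k p k p k
The 4th stitch worked is k.

== STITCH ==
k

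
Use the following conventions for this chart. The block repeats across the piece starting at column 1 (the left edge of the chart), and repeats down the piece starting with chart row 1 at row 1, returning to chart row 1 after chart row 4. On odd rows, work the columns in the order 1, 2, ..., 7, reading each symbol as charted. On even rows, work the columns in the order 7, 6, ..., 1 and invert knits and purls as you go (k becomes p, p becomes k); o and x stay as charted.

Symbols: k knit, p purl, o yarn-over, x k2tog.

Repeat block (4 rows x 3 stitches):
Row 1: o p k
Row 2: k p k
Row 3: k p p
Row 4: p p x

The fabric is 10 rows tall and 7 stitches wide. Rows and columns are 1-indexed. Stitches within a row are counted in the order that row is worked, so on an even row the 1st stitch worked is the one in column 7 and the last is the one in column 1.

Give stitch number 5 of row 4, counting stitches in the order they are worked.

Stitch:
x

Derivation:
Row 4 uses chart row ((4-1) mod 4)+1 = 4. Row 4 is even, so WS.
Chart row 4 tiled across columns 1-7: p p x p p x p
WS: work from column 7 back to column 1 (reverse the tiled row), swapping k<->p (o and x unchanged).
Row 4 as worked: k x k k x k k
The 5th stitch worked is x.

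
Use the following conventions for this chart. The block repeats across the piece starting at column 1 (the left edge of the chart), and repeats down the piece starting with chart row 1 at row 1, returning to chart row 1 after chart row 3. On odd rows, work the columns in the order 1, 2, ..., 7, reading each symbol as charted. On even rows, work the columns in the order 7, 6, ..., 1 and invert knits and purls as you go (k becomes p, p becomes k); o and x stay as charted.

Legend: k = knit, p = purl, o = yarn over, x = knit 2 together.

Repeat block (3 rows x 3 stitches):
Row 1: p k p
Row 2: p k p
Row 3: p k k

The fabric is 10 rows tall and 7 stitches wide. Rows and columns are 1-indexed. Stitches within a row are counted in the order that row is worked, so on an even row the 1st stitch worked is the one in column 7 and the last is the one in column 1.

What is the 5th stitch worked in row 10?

For row 10: chart row = ((10-1) mod 3) + 1 = 1; this is a WS (even) row.
Chart row 1 tiled across columns 1-7: p k p p k p p
WS row: flip the tiled sequence (start at column 7) and apply k<->p; o and x stay.
Row 10 as worked: k k p k k p k
Stitch 5 in working order -> k

Stitch:
k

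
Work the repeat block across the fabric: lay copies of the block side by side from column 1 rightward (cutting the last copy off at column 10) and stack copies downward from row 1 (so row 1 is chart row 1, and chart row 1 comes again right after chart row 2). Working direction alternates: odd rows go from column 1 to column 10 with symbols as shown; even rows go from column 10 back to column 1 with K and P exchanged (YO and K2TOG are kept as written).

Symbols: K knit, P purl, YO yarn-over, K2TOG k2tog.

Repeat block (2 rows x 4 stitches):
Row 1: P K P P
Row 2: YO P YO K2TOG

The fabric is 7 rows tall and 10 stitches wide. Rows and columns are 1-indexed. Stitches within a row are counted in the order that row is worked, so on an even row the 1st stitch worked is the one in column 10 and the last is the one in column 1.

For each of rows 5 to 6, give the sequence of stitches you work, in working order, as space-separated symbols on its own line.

Row 5: chart row 1, RS - tile across columns 1-10 and work as-is.
Row 6: chart row 2, WS - tiled (columns 1-10): YO P YO K2TOG YO P YO K2TOG YO P; work from column 10 back to 1 with K<->P swapped.

Rows as worked:
P K P P P K P P P K
K YO K2TOG YO K YO K2TOG YO K YO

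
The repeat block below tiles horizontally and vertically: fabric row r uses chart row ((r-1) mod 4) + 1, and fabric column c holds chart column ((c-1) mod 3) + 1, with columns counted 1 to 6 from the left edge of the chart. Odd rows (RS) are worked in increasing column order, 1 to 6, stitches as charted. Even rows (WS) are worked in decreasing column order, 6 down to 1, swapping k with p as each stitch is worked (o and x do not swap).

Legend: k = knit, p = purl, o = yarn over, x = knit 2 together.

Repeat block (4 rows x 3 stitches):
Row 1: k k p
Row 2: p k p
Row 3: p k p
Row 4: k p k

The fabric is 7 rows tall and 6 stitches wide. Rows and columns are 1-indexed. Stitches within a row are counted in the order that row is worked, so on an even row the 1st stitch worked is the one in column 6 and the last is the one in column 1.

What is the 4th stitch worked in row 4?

== STITCH ==
p

Derivation:
For row 4: chart row = ((4-1) mod 4) + 1 = 4; this is a WS (even) row.
Chart row 4 tiled across columns 1-6: k p k k p k
WS: work from column 6 back to column 1 (reverse the tiled row), swapping k<->p (o and x unchanged).
Row 4 as worked: p k p p k p
The 4th stitch worked is p.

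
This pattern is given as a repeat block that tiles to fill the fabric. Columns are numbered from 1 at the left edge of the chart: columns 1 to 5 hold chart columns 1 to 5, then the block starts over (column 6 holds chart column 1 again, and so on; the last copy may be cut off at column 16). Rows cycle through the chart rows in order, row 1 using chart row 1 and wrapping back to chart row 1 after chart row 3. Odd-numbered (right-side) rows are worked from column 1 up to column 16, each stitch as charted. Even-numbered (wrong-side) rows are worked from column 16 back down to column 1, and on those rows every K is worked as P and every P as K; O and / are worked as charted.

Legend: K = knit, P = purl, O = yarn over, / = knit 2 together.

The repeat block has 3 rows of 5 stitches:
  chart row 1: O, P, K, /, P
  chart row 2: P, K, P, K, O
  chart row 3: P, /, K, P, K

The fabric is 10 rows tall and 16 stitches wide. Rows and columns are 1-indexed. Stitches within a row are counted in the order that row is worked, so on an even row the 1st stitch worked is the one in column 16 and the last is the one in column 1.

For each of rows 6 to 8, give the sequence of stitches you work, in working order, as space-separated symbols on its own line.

Row 6: chart row 3, WS - tiled (columns 1-16): P / K P K P / K P K P / K P K P; work from column 16 back to 1 with K<->P swapped.
Row 7: chart row 1, RS - tile across columns 1-16 and work as-is.
Row 8: chart row 2, WS - tiled (columns 1-16): P K P K O P K P K O P K P K O P; work from column 16 back to 1 with K<->P swapped.

Result:
K P K P / K P K P / K P K P / K
O P K / P O P K / P O P K / P O
K O P K P K O P K P K O P K P K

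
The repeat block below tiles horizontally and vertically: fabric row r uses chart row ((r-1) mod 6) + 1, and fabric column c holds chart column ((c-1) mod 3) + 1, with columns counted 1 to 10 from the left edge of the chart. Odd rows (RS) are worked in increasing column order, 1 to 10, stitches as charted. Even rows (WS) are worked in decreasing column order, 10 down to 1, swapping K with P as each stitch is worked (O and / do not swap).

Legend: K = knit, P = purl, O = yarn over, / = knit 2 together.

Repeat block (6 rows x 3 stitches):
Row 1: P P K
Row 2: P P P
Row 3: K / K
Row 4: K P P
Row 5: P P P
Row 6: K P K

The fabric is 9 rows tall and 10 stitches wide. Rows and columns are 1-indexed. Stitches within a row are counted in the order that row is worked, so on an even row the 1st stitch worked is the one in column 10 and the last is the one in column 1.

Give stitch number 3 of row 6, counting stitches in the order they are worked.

Row 6: (6-1) mod 6 = 5, so use chart row 6. Even row -> WS.
Chart row 6 tiled across columns 1-10: K P K K P K K P K K
WS: work from column 10 back to column 1 (reverse the tiled row), swapping K<->P (O and / unchanged).
Row 6 as worked: P P K P P K P P K P
The 3rd stitch worked is K.

Result:
K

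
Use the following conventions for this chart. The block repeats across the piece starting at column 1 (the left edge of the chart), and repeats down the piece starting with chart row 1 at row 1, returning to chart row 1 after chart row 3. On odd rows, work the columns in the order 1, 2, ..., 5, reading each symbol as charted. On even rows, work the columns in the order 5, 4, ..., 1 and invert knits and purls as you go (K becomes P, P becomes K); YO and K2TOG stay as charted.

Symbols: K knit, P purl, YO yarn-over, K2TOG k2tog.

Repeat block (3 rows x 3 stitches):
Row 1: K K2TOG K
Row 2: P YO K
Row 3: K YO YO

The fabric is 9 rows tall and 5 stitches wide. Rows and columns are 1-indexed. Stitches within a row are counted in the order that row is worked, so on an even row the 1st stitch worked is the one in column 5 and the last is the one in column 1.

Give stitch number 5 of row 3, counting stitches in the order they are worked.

Stitch:
YO

Derivation:
Row 3 uses chart row ((3-1) mod 3)+1 = 3. Row 3 is odd, so RS.
Chart row 3 tiled across columns 1-5: K YO YO K YO
Right side: take the tiled row as-is (worked left to right from column 1).
Stitch 5 in working order -> YO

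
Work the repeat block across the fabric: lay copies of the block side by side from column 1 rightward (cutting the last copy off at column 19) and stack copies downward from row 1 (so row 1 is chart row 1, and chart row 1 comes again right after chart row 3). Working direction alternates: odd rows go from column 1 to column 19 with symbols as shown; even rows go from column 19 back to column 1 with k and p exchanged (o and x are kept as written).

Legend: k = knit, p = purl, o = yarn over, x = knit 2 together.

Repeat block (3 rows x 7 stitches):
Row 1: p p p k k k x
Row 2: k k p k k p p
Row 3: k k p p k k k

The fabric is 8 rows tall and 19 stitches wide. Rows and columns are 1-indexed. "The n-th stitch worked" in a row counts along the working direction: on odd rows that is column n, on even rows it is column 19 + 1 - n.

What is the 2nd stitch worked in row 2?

For row 2: chart row = ((2-1) mod 3) + 1 = 2; this is a WS (even) row.
Chart row 2 tiled across columns 1-19: k k p k k p p k k p k k p p k k p k k
WS: work from column 19 back to column 1 (reverse the tiled row), swapping k<->p (o and x unchanged).
Row 2 as worked: p p k p p k k p p k p p k k p p k p p
The 2nd stitch worked is p.

Result:
p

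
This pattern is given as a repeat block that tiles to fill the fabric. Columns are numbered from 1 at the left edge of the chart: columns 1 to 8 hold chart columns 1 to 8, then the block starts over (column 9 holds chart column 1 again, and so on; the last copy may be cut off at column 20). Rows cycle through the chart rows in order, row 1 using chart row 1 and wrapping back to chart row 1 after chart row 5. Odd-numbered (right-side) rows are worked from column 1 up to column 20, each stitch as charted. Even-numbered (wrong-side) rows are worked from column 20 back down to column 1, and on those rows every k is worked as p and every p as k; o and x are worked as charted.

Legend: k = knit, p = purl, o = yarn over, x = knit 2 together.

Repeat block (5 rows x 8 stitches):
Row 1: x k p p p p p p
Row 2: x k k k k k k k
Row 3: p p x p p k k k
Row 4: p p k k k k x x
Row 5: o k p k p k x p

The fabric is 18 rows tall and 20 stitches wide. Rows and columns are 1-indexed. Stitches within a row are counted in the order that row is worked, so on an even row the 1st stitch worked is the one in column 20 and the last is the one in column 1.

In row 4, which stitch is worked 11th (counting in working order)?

For row 4: chart row = ((4-1) mod 5) + 1 = 4; this is a WS (even) row.
Chart row 4 tiled across columns 1-20: p p k k k k x x p p k k k k x x p p k k
WS: work from column 20 back to column 1 (reverse the tiled row), swapping k<->p (o and x unchanged).
Row 4 as worked: p p k k x x p p p p k k x x p p p p k k
The 11th stitch worked is k.

Result:
k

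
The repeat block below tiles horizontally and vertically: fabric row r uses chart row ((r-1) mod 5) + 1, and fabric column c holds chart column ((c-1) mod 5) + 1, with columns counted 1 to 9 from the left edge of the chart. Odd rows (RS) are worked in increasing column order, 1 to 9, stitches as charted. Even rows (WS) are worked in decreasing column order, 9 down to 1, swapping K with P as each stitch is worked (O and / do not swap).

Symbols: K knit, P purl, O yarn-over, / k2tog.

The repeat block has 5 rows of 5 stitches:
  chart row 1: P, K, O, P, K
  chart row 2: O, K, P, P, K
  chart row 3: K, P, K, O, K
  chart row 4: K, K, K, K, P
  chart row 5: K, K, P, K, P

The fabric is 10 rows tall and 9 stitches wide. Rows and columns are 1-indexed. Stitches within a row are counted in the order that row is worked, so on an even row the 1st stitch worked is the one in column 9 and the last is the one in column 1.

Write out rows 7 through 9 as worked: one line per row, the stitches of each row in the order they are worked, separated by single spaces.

Rows as worked:
O K P P K O K P P
O P K P P O P K P
K K K K P K K K K

Derivation:
Row 7: chart row 2, RS - tile across columns 1-9 and work as-is.
Row 8: chart row 3, WS - tiled (columns 1-9): K P K O K K P K O; work from column 9 back to 1 with K<->P swapped.
Row 9: chart row 4, RS - tile across columns 1-9 and work as-is.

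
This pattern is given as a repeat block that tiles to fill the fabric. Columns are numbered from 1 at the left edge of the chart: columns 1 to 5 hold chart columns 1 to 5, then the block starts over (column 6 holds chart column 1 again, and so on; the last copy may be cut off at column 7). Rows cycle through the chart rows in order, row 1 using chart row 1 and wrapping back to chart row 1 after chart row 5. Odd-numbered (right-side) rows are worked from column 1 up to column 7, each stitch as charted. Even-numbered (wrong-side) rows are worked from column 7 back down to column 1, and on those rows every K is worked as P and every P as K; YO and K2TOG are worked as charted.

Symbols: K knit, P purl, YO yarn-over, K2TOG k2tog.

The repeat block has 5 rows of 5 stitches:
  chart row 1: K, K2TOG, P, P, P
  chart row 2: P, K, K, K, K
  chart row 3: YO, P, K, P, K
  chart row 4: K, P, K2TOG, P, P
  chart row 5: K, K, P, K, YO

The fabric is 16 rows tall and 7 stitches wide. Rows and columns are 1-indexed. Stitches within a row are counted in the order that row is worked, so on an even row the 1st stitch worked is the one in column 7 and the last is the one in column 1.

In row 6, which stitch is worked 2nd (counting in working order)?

Stitch:
P

Derivation:
For row 6: chart row = ((6-1) mod 5) + 1 = 1; this is a WS (even) row.
Chart row 1 tiled across columns 1-7: K K2TOG P P P K K2TOG
WS: work from column 7 back to column 1 (reverse the tiled row), swapping K<->P (YO and K2TOG unchanged).
Row 6 as worked: K2TOG P K K K K2TOG P
The 2nd stitch worked is P.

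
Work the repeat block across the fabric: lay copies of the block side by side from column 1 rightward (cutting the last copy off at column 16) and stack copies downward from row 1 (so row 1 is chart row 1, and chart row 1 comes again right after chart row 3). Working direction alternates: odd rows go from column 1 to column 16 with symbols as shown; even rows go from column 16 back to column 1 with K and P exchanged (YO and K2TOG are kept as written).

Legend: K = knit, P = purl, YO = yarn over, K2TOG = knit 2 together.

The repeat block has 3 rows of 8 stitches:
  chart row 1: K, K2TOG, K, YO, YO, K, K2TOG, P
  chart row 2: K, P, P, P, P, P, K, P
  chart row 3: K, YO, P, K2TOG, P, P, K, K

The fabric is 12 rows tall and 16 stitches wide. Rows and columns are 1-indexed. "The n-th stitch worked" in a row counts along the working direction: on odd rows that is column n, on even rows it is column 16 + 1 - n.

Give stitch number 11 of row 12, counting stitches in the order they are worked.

Stitch:
K

Derivation:
Row 12 uses chart row ((12-1) mod 3)+1 = 3. Row 12 is even, so WS.
Chart row 3 tiled across columns 1-16: K YO P K2TOG P P K K K YO P K2TOG P P K K
WS row: flip the tiled sequence (start at column 16) and apply K<->P; YO and K2TOG stay.
Row 12 as worked: P P K K K2TOG K YO P P P K K K2TOG K YO P
Stitch 11 in working order -> K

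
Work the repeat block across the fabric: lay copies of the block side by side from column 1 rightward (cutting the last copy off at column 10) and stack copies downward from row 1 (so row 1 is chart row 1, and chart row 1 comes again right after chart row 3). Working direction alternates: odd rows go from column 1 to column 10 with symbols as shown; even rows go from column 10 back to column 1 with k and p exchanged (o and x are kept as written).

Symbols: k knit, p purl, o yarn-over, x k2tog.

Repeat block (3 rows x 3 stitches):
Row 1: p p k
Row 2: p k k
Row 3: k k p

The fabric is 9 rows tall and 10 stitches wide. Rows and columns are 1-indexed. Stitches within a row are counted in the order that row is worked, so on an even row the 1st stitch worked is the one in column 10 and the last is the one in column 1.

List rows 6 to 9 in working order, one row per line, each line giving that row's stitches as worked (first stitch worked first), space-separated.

Rows as worked:
p k p p k p p k p p
p p k p p k p p k p
k p p k p p k p p k
k k p k k p k k p k

Derivation:
Row 6: chart row 3, WS - tiled (columns 1-10): k k p k k p k k p k; work from column 10 back to 1 with k<->p swapped.
Row 7: chart row 1, RS - tile across columns 1-10 and work as-is.
Row 8: chart row 2, WS - tiled (columns 1-10): p k k p k k p k k p; work from column 10 back to 1 with k<->p swapped.
Row 9: chart row 3, RS - tile across columns 1-10 and work as-is.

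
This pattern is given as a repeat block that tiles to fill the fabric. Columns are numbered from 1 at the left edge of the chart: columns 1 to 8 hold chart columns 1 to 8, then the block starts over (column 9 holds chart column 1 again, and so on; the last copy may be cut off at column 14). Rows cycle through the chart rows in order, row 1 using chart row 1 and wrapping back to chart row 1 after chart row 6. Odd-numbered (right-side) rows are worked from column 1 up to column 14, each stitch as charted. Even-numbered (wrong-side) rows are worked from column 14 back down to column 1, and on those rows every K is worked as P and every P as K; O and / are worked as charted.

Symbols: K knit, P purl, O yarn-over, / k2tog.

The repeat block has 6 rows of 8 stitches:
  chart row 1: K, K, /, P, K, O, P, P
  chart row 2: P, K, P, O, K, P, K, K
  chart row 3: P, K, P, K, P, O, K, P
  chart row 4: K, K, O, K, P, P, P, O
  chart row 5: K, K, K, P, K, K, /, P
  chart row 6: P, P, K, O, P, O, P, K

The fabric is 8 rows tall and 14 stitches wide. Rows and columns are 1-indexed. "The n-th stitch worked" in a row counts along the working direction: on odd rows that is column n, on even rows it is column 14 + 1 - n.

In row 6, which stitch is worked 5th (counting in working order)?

Row 6: (6-1) mod 6 = 5, so use chart row 6. Even row -> WS.
Chart row 6 tiled across columns 1-14: P P K O P O P K P P K O P O
WS row: flip the tiled sequence (start at column 14) and apply K<->P; O and / stay.
Row 6 as worked: O K O P K K P K O K O P K K
Counting 5 along the worked row gives K.

Result:
K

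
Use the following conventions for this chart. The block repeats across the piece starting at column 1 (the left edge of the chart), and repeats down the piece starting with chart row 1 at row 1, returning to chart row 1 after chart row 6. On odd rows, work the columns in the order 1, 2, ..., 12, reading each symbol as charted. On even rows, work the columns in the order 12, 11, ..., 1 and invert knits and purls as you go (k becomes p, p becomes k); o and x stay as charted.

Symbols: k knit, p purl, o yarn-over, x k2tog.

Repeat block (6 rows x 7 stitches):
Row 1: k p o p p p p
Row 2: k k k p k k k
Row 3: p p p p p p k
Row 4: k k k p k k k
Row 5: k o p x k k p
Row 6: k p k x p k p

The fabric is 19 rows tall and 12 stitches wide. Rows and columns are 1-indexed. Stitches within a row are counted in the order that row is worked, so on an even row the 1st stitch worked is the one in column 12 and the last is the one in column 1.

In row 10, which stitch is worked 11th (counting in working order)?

Row 10: (10-1) mod 6 = 3, so use chart row 4. Even row -> WS.
Chart row 4 tiled across columns 1-12: k k k p k k k k k k p k
WS row: flip the tiled sequence (start at column 12) and apply k<->p; o and x stay.
Row 10 as worked: p k p p p p p p k p p p
The 11th stitch worked is p.

== STITCH ==
p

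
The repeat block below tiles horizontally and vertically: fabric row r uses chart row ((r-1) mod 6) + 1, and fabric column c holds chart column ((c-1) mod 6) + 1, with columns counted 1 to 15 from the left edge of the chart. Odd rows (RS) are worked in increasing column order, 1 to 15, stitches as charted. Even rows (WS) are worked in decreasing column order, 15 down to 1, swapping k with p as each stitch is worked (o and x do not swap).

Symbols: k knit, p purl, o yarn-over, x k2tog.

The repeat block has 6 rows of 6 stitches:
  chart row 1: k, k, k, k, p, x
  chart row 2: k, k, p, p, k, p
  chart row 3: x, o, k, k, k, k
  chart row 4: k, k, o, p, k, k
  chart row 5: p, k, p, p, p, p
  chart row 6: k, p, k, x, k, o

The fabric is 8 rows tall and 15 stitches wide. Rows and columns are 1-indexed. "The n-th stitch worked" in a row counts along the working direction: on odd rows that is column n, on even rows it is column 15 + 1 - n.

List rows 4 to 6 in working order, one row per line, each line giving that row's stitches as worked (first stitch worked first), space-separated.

Result:
o p p p p k o p p p p k o p p
p k p p p p p k p p p p p k p
p k p o p x p k p o p x p k p

Derivation:
Row 4: chart row 4, WS - tiled (columns 1-15): k k o p k k k k o p k k k k o; work from column 15 back to 1 with k<->p swapped.
Row 5: chart row 5, RS - tile across columns 1-15 and work as-is.
Row 6: chart row 6, WS - tiled (columns 1-15): k p k x k o k p k x k o k p k; work from column 15 back to 1 with k<->p swapped.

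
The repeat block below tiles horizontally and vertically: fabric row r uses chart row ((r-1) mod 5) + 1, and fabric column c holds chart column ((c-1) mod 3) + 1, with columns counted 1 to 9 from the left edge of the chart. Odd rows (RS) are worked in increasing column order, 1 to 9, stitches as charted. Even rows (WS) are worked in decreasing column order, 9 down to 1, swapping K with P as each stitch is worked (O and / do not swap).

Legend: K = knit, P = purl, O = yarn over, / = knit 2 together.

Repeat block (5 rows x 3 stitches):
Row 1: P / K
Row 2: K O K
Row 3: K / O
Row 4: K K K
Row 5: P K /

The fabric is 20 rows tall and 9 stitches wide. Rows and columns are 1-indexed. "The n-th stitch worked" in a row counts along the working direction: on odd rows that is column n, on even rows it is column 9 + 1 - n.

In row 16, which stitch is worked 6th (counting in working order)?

For row 16: chart row = ((16-1) mod 5) + 1 = 1; this is a WS (even) row.
Chart row 1 tiled across columns 1-9: P / K P / K P / K
Wrong side: read the tiled row from column 9 down to 1 and exchange K with P (leave O, /).
Row 16 as worked: P / K P / K P / K
Stitch 6 in working order -> K

== STITCH ==
K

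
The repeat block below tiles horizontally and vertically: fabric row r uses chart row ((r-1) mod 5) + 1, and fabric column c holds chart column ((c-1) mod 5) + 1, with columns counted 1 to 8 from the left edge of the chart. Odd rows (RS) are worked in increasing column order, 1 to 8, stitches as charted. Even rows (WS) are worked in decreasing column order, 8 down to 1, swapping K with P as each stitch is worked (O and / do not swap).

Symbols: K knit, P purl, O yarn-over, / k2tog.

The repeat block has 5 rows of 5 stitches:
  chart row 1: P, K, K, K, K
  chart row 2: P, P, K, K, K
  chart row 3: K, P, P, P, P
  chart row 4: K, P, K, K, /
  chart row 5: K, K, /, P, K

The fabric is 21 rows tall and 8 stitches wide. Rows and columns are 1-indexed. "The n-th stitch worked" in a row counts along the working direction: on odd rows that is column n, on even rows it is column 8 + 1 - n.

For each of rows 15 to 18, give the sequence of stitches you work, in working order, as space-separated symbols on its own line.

Rows as worked:
K K / P K K K /
P P K P P P P K
P P K K K P P K
K K P K K K K P

Derivation:
Row 15: chart row 5, RS - tile across columns 1-8 and work as-is.
Row 16: chart row 1, WS - tiled (columns 1-8): P K K K K P K K; work from column 8 back to 1 with K<->P swapped.
Row 17: chart row 2, RS - tile across columns 1-8 and work as-is.
Row 18: chart row 3, WS - tiled (columns 1-8): K P P P P K P P; work from column 8 back to 1 with K<->P swapped.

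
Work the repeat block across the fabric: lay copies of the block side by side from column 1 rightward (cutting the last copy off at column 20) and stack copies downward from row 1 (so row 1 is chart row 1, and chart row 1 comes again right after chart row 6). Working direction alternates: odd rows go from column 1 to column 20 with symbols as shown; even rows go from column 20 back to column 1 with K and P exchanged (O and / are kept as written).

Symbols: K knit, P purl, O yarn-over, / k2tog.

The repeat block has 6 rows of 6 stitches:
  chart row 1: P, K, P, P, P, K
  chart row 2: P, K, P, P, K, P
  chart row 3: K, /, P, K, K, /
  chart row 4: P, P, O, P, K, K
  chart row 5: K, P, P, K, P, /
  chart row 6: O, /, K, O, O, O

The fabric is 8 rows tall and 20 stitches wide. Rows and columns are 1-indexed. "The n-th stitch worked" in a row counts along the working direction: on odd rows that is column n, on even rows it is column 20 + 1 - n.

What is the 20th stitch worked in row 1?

Stitch:
K

Derivation:
Row 1 uses chart row ((1-1) mod 6)+1 = 1. Row 1 is odd, so RS.
Chart row 1 tiled across columns 1-20: P K P P P K P K P P P K P K P P P K P K
Right side: take the tiled row as-is (worked left to right from column 1).
The 20th stitch worked is K.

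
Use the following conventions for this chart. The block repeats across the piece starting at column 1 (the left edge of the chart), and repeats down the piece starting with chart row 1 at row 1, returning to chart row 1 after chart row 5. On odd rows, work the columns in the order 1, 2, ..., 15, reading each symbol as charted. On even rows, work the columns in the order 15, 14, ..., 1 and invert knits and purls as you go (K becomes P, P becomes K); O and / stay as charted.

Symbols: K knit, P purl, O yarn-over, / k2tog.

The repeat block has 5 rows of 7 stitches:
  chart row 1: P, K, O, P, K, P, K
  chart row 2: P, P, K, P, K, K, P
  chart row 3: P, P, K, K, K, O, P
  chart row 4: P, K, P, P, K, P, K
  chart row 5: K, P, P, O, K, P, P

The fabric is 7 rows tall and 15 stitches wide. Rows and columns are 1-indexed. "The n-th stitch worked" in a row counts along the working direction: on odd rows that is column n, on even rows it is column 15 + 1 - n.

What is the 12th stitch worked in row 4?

For row 4: chart row = ((4-1) mod 5) + 1 = 4; this is a WS (even) row.
Chart row 4 tiled across columns 1-15: P K P P K P K P K P P K P K P
WS: work from column 15 back to column 1 (reverse the tiled row), swapping K<->P (O and / unchanged).
Row 4 as worked: K P K P K K P K P K P K K P K
Counting 12 along the worked row gives K.

Stitch:
K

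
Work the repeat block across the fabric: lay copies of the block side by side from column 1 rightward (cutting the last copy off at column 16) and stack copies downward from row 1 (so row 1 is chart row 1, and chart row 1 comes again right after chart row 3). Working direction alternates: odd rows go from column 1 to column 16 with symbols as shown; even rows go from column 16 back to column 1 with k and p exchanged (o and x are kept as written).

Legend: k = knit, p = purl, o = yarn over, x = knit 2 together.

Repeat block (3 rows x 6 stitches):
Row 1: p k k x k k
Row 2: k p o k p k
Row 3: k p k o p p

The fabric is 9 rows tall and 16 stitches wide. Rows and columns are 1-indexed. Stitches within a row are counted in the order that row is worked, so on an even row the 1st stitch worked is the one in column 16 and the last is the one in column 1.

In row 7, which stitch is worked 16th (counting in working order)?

For row 7: chart row = ((7-1) mod 3) + 1 = 1; this is a RS (odd) row.
Chart row 1 tiled across columns 1-16: p k k x k k p k k x k k p k k x
Right side: take the tiled row as-is (worked left to right from column 1).
The 16th stitch worked is x.

Stitch:
x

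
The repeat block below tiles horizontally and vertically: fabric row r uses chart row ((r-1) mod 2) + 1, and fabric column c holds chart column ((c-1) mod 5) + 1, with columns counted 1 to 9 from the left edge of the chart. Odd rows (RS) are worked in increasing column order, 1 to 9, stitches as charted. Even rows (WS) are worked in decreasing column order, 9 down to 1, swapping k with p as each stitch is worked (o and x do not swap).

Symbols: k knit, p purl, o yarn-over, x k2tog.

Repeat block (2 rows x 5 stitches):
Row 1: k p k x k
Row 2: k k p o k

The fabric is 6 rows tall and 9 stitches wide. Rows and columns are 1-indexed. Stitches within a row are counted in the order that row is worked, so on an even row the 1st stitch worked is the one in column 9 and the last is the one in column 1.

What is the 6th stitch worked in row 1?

For row 1: chart row = ((1-1) mod 2) + 1 = 1; this is a RS (odd) row.
Chart row 1 tiled across columns 1-9: k p k x k k p k x
RS: work column 1 to column 9, symbols as charted — the tiled row is the row as worked.
Counting 6 along the worked row gives k.

Result:
k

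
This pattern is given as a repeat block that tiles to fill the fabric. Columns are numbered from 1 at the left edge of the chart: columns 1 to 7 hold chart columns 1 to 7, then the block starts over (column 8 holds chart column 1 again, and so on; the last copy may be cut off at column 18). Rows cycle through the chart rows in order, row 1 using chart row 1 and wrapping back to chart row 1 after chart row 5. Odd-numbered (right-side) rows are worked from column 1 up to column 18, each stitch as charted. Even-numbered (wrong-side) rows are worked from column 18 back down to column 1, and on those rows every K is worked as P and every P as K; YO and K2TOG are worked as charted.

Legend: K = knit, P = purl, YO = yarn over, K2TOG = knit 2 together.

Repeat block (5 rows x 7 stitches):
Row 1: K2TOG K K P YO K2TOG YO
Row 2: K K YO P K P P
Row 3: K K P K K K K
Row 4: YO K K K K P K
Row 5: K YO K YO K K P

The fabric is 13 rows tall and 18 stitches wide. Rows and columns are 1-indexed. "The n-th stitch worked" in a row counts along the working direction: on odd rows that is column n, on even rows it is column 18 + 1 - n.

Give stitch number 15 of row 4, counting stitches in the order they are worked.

Row 4 uses chart row ((4-1) mod 5)+1 = 4. Row 4 is even, so WS.
Chart row 4 tiled across columns 1-18: YO K K K K P K YO K K K K P K YO K K K
Wrong side: read the tiled row from column 18 down to 1 and exchange K with P (leave YO, K2TOG).
Row 4 as worked: P P P YO P K P P P P YO P K P P P P YO
Stitch 15 in working order -> P

Stitch:
P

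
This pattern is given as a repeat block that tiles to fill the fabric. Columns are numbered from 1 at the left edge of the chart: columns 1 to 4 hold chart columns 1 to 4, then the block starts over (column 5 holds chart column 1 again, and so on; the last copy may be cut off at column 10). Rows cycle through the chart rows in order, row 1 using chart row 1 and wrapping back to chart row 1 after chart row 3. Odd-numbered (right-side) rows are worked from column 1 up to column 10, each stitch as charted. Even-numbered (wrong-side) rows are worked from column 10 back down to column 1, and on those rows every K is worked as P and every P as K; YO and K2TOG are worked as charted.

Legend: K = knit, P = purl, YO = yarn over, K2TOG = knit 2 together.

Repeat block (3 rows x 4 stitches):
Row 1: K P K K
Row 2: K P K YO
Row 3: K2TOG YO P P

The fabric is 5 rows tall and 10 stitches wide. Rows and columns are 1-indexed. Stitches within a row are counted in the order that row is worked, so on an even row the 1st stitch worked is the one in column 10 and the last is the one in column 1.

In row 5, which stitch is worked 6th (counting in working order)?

Row 5: (5-1) mod 3 = 1, so use chart row 2. Odd row -> RS.
Chart row 2 tiled across columns 1-10: K P K YO K P K YO K P
Right side: take the tiled row as-is (worked left to right from column 1).
Counting 6 along the worked row gives P.

== STITCH ==
P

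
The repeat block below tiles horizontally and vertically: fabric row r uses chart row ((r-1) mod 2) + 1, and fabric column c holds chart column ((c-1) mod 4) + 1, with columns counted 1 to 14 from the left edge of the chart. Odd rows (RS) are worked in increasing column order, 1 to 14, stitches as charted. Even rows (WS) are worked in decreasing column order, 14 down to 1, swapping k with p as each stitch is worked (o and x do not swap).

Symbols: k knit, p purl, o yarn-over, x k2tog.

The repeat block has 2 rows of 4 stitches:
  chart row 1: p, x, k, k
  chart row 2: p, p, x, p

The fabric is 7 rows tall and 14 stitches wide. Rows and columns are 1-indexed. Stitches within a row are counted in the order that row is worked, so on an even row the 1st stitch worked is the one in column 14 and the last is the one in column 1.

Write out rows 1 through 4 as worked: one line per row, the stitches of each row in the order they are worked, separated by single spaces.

Result:
p x k k p x k k p x k k p x
k k k x k k k x k k k x k k
p x k k p x k k p x k k p x
k k k x k k k x k k k x k k

Derivation:
Row 1: chart row 1, RS - tile across columns 1-14 and work as-is.
Row 2: chart row 2, WS - tiled (columns 1-14): p p x p p p x p p p x p p p; work from column 14 back to 1 with k<->p swapped.
Row 3: chart row 1, RS - tile across columns 1-14 and work as-is.
Row 4: chart row 2, WS - tiled (columns 1-14): p p x p p p x p p p x p p p; work from column 14 back to 1 with k<->p swapped.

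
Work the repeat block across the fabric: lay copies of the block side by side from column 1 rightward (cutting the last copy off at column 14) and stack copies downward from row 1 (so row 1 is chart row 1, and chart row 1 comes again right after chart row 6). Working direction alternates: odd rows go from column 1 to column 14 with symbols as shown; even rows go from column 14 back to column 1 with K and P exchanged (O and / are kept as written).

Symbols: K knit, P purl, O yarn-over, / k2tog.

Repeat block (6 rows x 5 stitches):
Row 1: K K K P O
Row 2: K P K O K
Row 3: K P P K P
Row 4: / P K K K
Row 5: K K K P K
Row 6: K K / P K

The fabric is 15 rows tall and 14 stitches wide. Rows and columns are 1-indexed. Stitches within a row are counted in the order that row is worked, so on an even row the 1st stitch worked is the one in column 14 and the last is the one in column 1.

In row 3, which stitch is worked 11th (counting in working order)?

Row 3: (3-1) mod 6 = 2, so use chart row 3. Odd row -> RS.
Chart row 3 tiled across columns 1-14: K P P K P K P P K P K P P K
Right side: take the tiled row as-is (worked left to right from column 1).
Counting 11 along the worked row gives K.

Stitch:
K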